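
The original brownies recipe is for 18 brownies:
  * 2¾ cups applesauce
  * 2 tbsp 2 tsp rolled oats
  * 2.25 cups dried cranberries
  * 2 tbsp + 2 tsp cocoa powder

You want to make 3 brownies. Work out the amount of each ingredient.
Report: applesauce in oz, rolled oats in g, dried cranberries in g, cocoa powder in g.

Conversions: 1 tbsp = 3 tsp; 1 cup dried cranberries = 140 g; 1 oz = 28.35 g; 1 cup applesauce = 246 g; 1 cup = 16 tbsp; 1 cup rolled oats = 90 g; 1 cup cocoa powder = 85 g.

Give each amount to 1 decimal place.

Scaling factor: 3/18 = 1/6.
applesauce: 2.75 cup × 1/6 × 246 g/cup ÷ 28.35 g/oz ≈ 4.0 oz
rolled oats: (2 tbsp + 2 tsp = 8/3 tbsp) × 1/6 ÷ 16 tbsp/cup × 90 g/cup = 2.5 g
dried cranberries: 2.25 cup × 1/6 × 140 g/cup = 52.5 g
cocoa powder: (2 tbsp + 2 tsp = 8/3 tbsp) × 1/6 ÷ 16 tbsp/cup × 85 g/cup ≈ 2.4 g

applesauce: 4.0 oz; rolled oats: 2.5 g; dried cranberries: 52.5 g; cocoa powder: 2.4 g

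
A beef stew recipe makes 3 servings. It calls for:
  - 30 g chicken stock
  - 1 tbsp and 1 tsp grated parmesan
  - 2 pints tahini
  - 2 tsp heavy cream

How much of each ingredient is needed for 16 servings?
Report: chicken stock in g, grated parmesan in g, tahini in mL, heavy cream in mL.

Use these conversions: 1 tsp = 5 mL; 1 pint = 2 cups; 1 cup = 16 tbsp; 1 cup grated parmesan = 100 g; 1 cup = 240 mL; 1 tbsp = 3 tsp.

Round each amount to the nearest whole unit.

Scaling factor: 16/3.
chicken stock: 30 g × 16/3 = 160 g
grated parmesan: (1 tbsp + 1 tsp = 4/3 tbsp) × 16/3 ÷ 16 tbsp/cup × 100 g/cup ≈ 44 g
tahini: 2 pint × 16/3 × 2 cup/pint × 240 mL/cup = 5120 mL
heavy cream: 2 tsp × 16/3 × 5 mL/tsp ≈ 53 mL

chicken stock: 160 g; grated parmesan: 44 g; tahini: 5120 mL; heavy cream: 53 mL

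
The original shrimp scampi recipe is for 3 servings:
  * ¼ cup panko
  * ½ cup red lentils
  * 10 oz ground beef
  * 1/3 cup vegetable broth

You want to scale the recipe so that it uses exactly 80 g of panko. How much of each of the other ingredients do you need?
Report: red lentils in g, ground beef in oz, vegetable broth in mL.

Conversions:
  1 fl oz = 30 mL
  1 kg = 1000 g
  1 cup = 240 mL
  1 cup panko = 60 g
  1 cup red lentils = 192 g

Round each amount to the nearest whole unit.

The original recipe has 15 g of panko, so the scaling factor is 80 ÷ 15 = 16/3.
red lentils: 0.5 cup × 16/3 × 192 g/cup = 512 g
ground beef: 10 oz × 16/3 ≈ 53 oz
vegetable broth: 1/3 cup × 16/3 × 240 mL/cup ≈ 427 mL

red lentils: 512 g; ground beef: 53 oz; vegetable broth: 427 mL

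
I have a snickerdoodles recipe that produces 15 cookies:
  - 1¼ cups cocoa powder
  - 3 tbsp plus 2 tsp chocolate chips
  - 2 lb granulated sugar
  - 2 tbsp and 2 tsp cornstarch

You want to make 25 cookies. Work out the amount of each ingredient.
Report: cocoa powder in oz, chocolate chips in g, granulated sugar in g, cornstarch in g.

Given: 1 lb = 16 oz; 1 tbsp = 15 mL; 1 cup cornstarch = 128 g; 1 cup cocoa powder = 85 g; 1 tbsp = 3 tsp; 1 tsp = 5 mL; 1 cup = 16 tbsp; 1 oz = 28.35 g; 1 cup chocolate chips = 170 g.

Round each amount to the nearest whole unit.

Scaling factor: 25/15 = 5/3.
cocoa powder: 1.25 cup × 5/3 × 85 g/cup ÷ 28.35 g/oz ≈ 6 oz
chocolate chips: (3 tbsp + 2 tsp = 11/3 tbsp) × 5/3 ÷ 16 tbsp/cup × 170 g/cup ≈ 65 g
granulated sugar: 2 lb × 5/3 × 16 oz/lb × 28.35 g/oz = 1512 g
cornstarch: (2 tbsp + 2 tsp = 8/3 tbsp) × 5/3 ÷ 16 tbsp/cup × 128 g/cup ≈ 36 g

cocoa powder: 6 oz; chocolate chips: 65 g; granulated sugar: 1512 g; cornstarch: 36 g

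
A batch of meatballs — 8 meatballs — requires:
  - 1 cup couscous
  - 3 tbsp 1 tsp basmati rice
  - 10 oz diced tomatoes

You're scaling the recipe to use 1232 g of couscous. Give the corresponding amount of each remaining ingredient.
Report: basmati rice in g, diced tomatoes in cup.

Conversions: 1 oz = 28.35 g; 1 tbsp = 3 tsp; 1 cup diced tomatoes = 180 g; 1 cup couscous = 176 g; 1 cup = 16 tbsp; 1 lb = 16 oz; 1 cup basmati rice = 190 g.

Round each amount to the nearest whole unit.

The original recipe has 176 g of couscous, so the scaling factor is 1232 ÷ 176 = 7.
basmati rice: (3 tbsp + 1 tsp = 10/3 tbsp) × 7 ÷ 16 tbsp/cup × 190 g/cup ≈ 277 g
diced tomatoes: 10 oz × 7 × 28.35 g/oz ÷ 180 g/cup ≈ 11 cup

basmati rice: 277 g; diced tomatoes: 11 cup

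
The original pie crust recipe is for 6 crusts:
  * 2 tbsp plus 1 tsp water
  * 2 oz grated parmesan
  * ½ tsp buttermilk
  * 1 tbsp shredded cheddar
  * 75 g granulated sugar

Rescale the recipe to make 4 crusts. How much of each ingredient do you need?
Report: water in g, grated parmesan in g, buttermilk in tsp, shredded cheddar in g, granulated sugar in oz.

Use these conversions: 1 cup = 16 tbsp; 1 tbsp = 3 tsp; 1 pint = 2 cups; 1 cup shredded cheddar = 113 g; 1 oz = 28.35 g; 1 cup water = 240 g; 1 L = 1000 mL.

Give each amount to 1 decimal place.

Scaling factor: 4/6 = 2/3.
water: (2 tbsp + 1 tsp = 7/3 tbsp) × 2/3 ÷ 16 tbsp/cup × 240 g/cup ≈ 23.3 g
grated parmesan: 2 oz × 2/3 × 28.35 g/oz = 37.8 g
buttermilk: 0.5 tsp × 2/3 ≈ 0.3 tsp
shredded cheddar: 1 tbsp × 2/3 ÷ 16 tbsp/cup × 113 g/cup ≈ 4.7 g
granulated sugar: 75 g × 2/3 ÷ 28.35 g/oz ≈ 1.8 oz

water: 23.3 g; grated parmesan: 37.8 g; buttermilk: 0.3 tsp; shredded cheddar: 4.7 g; granulated sugar: 1.8 oz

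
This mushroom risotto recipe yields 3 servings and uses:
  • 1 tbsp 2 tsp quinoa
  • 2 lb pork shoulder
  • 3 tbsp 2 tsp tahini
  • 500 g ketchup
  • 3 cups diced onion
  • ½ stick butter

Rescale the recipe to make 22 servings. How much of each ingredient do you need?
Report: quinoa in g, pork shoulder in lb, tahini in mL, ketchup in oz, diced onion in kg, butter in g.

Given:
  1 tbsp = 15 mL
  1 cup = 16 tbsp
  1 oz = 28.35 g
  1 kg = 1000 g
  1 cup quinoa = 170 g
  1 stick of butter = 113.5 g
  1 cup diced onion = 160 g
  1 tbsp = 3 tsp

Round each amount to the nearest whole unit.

Scaling factor: 22/3.
quinoa: (1 tbsp + 2 tsp = 5/3 tbsp) × 22/3 ÷ 16 tbsp/cup × 170 g/cup ≈ 130 g
pork shoulder: 2 lb × 22/3 ≈ 15 lb
tahini: (3 tbsp + 2 tsp = 11/3 tbsp) × 22/3 × 15 mL/tbsp ≈ 403 mL
ketchup: 500 g × 22/3 ÷ 28.35 g/oz ≈ 129 oz
diced onion: 3 cup × 22/3 × 160 g/cup ÷ 1000 g/kg ≈ 4 kg
butter: 0.5 stick × 22/3 × 113.5 g/stick ≈ 416 g

quinoa: 130 g; pork shoulder: 15 lb; tahini: 403 mL; ketchup: 129 oz; diced onion: 4 kg; butter: 416 g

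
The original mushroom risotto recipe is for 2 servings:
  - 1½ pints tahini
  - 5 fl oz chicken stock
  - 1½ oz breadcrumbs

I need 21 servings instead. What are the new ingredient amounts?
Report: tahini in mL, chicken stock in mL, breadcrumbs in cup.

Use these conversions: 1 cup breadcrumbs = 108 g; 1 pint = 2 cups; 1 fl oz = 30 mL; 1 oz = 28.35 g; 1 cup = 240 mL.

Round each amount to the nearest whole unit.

Scaling factor: 21/2 = 10.5.
tahini: 1.5 pint × 21/2 × 2 cup/pint × 240 mL/cup = 7560 mL
chicken stock: 5 fl oz × 21/2 × 30 mL/fl oz = 1575 mL
breadcrumbs: 1.5 oz × 21/2 × 28.35 g/oz ÷ 108 g/cup ≈ 4 cup

tahini: 7560 mL; chicken stock: 1575 mL; breadcrumbs: 4 cup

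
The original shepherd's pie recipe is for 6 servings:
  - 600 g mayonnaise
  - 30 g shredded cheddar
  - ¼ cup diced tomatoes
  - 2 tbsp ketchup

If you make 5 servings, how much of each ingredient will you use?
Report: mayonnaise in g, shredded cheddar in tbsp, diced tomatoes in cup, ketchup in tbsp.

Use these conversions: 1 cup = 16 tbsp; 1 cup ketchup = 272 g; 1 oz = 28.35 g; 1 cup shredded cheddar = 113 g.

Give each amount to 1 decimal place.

Scaling factor: 5/6.
mayonnaise: 600 g × 5/6 = 500.0 g
shredded cheddar: 30 g × 5/6 ÷ 113 g/cup × 16 tbsp/cup ≈ 3.5 tbsp
diced tomatoes: 0.25 cup × 5/6 ≈ 0.2 cup
ketchup: 2 tbsp × 5/6 ≈ 1.7 tbsp

mayonnaise: 500.0 g; shredded cheddar: 3.5 tbsp; diced tomatoes: 0.2 cup; ketchup: 1.7 tbsp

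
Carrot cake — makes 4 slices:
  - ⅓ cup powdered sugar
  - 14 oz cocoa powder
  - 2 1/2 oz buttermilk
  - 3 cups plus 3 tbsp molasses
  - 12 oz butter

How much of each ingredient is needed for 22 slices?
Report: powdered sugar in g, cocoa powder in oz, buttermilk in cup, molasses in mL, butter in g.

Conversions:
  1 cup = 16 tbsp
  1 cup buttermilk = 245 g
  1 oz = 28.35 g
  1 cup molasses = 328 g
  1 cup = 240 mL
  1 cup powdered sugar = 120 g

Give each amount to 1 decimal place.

Scaling factor: 22/4 = 11/2 = 5.5.
powdered sugar: 1/3 cup × 11/2 × 120 g/cup = 220.0 g
cocoa powder: 14 oz × 11/2 = 77.0 oz
buttermilk: 2.5 oz × 11/2 × 28.35 g/oz ÷ 245 g/cup ≈ 1.6 cup
molasses: (3 cup + 3 tbsp = 3.1875 cup) × 11/2 × 240 mL/cup = 4207.5 mL
butter: 12 oz × 11/2 × 28.35 g/oz = 1871.1 g

powdered sugar: 220.0 g; cocoa powder: 77.0 oz; buttermilk: 1.6 cup; molasses: 4207.5 mL; butter: 1871.1 g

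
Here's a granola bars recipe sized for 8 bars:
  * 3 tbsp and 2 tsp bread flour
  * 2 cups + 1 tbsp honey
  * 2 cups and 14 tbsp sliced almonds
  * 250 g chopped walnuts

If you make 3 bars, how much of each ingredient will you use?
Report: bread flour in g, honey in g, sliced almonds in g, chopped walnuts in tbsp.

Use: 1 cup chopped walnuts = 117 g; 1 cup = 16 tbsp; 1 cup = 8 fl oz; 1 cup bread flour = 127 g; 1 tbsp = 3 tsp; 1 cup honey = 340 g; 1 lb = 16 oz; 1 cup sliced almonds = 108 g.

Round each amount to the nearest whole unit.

Scaling factor: 3/8 = 0.375.
bread flour: (3 tbsp + 2 tsp = 11/3 tbsp) × 3/8 ÷ 16 tbsp/cup × 127 g/cup ≈ 11 g
honey: (2 cup + 1 tbsp = 2.0625 cup) × 3/8 × 340 g/cup ≈ 263 g
sliced almonds: (2 cup + 14 tbsp = 2.875 cup) × 3/8 × 108 g/cup ≈ 116 g
chopped walnuts: 250 g × 3/8 ÷ 117 g/cup × 16 tbsp/cup ≈ 13 tbsp

bread flour: 11 g; honey: 263 g; sliced almonds: 116 g; chopped walnuts: 13 tbsp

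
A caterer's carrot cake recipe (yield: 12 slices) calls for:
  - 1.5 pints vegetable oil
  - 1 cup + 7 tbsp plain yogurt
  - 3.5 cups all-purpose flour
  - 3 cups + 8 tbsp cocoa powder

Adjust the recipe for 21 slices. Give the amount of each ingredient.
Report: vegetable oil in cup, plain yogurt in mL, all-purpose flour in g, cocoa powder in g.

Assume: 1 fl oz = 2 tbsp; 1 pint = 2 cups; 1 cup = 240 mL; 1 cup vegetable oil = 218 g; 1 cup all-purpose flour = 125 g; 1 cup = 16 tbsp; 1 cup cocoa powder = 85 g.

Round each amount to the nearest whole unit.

vegetable oil: 5 cup; plain yogurt: 604 mL; all-purpose flour: 766 g; cocoa powder: 521 g

Scaling factor: 21/12 = 7/4 = 1.75.
vegetable oil: 1.5 pint × 7/4 × 2 cup/pint ≈ 5 cup
plain yogurt: (1 cup + 7 tbsp = 1.4375 cup) × 7/4 × 240 mL/cup ≈ 604 mL
all-purpose flour: 3.5 cup × 7/4 × 125 g/cup ≈ 766 g
cocoa powder: (3 cup + 8 tbsp = 3.5 cup) × 7/4 × 85 g/cup ≈ 521 g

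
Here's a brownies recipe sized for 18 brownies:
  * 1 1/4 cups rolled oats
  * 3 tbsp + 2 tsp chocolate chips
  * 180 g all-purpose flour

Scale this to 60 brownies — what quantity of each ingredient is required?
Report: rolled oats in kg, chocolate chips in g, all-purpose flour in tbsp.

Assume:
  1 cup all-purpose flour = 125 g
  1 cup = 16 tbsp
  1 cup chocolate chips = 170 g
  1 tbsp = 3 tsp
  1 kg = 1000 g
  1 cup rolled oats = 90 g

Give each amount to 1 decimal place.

Scaling factor: 60/18 = 10/3.
rolled oats: 1.25 cup × 10/3 × 90 g/cup ÷ 1000 g/kg ≈ 0.4 kg
chocolate chips: (3 tbsp + 2 tsp = 11/3 tbsp) × 10/3 ÷ 16 tbsp/cup × 170 g/cup ≈ 129.9 g
all-purpose flour: 180 g × 10/3 ÷ 125 g/cup × 16 tbsp/cup = 76.8 tbsp

rolled oats: 0.4 kg; chocolate chips: 129.9 g; all-purpose flour: 76.8 tbsp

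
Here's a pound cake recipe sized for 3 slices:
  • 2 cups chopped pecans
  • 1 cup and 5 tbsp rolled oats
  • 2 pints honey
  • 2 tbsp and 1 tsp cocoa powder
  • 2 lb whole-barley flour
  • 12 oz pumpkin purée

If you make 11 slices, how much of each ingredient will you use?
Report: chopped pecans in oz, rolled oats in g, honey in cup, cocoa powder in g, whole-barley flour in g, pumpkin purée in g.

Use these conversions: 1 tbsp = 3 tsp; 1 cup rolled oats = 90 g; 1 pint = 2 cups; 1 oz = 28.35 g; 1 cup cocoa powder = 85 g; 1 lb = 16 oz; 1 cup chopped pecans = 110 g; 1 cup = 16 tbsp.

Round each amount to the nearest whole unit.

Scaling factor: 11/3.
chopped pecans: 2 cup × 11/3 × 110 g/cup ÷ 28.35 g/oz ≈ 28 oz
rolled oats: (1 cup + 5 tbsp = 1.3125 cup) × 11/3 × 90 g/cup ≈ 433 g
honey: 2 pint × 11/3 × 2 cup/pint ≈ 15 cup
cocoa powder: (2 tbsp + 1 tsp = 7/3 tbsp) × 11/3 ÷ 16 tbsp/cup × 85 g/cup ≈ 45 g
whole-barley flour: 2 lb × 11/3 × 16 oz/lb × 28.35 g/oz ≈ 3326 g
pumpkin purée: 12 oz × 11/3 × 28.35 g/oz ≈ 1247 g

chopped pecans: 28 oz; rolled oats: 433 g; honey: 15 cup; cocoa powder: 45 g; whole-barley flour: 3326 g; pumpkin purée: 1247 g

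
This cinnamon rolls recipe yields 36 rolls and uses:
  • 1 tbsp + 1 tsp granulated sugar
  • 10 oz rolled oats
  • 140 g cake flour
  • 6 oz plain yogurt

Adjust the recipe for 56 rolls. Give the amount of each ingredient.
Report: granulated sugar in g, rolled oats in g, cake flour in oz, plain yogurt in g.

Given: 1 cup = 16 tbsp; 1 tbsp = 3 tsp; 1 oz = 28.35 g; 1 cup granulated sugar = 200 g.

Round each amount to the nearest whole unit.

granulated sugar: 26 g; rolled oats: 441 g; cake flour: 8 oz; plain yogurt: 265 g

Scaling factor: 56/36 = 14/9.
granulated sugar: (1 tbsp + 1 tsp = 4/3 tbsp) × 14/9 ÷ 16 tbsp/cup × 200 g/cup ≈ 26 g
rolled oats: 10 oz × 14/9 × 28.35 g/oz = 441 g
cake flour: 140 g × 14/9 ÷ 28.35 g/oz ≈ 8 oz
plain yogurt: 6 oz × 14/9 × 28.35 g/oz ≈ 265 g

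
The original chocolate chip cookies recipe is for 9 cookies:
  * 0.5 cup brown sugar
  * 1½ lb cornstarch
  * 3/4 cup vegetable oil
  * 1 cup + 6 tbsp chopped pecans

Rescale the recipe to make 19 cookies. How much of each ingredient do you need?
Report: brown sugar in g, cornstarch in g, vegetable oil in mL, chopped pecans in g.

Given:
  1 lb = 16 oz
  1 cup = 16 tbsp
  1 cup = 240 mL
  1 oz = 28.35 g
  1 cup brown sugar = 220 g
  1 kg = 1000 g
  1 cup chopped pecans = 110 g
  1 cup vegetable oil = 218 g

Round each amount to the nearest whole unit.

Scaling factor: 19/9.
brown sugar: 0.5 cup × 19/9 × 220 g/cup ≈ 232 g
cornstarch: 1.5 lb × 19/9 × 16 oz/lb × 28.35 g/oz ≈ 1436 g
vegetable oil: 0.75 cup × 19/9 × 240 mL/cup = 380 mL
chopped pecans: (1 cup + 6 tbsp = 1.375 cup) × 19/9 × 110 g/cup ≈ 319 g

brown sugar: 232 g; cornstarch: 1436 g; vegetable oil: 380 mL; chopped pecans: 319 g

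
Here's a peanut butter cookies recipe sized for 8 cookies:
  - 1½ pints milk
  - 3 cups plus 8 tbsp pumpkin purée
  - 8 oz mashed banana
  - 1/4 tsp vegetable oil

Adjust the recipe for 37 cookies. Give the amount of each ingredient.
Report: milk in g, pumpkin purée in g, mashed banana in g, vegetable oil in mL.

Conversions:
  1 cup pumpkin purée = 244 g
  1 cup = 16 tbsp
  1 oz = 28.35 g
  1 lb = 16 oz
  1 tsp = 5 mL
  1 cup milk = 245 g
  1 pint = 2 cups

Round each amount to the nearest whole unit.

Scaling factor: 37/8 = 4.625.
milk: 1.5 pint × 37/8 × 2 cup/pint × 245 g/cup ≈ 3399 g
pumpkin purée: (3 cup + 8 tbsp = 3.5 cup) × 37/8 × 244 g/cup ≈ 3950 g
mashed banana: 8 oz × 37/8 × 28.35 g/oz ≈ 1049 g
vegetable oil: 0.25 tsp × 37/8 × 5 mL/tsp ≈ 6 mL

milk: 3399 g; pumpkin purée: 3950 g; mashed banana: 1049 g; vegetable oil: 6 mL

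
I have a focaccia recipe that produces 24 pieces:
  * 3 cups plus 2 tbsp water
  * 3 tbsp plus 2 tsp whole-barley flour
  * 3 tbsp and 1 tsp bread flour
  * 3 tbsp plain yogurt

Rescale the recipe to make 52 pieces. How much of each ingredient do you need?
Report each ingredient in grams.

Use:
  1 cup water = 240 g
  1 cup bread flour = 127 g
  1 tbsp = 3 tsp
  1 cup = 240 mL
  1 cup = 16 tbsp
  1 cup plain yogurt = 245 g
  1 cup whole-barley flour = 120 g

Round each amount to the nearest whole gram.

Scaling factor: 52/24 = 13/6.
water: (3 cup + 2 tbsp = 3.125 cup) × 13/6 × 240 g/cup = 1625 g
whole-barley flour: (3 tbsp + 2 tsp = 11/3 tbsp) × 13/6 ÷ 16 tbsp/cup × 120 g/cup ≈ 60 g
bread flour: (3 tbsp + 1 tsp = 10/3 tbsp) × 13/6 ÷ 16 tbsp/cup × 127 g/cup ≈ 57 g
plain yogurt: 3 tbsp × 13/6 ÷ 16 tbsp/cup × 245 g/cup ≈ 100 g

water: 1625 g; whole-barley flour: 60 g; bread flour: 57 g; plain yogurt: 100 g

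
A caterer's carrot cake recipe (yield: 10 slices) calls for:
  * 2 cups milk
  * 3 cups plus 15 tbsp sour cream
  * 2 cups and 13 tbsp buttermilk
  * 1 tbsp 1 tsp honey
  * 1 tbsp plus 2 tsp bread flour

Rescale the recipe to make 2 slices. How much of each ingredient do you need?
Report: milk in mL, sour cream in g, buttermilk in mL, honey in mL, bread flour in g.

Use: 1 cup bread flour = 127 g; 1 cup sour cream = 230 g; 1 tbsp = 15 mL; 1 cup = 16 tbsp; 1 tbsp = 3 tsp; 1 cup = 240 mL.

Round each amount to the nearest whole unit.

milk: 96 mL; sour cream: 181 g; buttermilk: 135 mL; honey: 4 mL; bread flour: 3 g

Scaling factor: 2/10 = 1/5 = 0.2.
milk: 2 cup × 1/5 × 240 mL/cup = 96 mL
sour cream: (3 cup + 15 tbsp = 3.9375 cup) × 1/5 × 230 g/cup ≈ 181 g
buttermilk: (2 cup + 13 tbsp = 2.8125 cup) × 1/5 × 240 mL/cup = 135 mL
honey: (1 tbsp + 1 tsp = 4/3 tbsp) × 1/5 × 15 mL/tbsp = 4 mL
bread flour: (1 tbsp + 2 tsp = 5/3 tbsp) × 1/5 ÷ 16 tbsp/cup × 127 g/cup ≈ 3 g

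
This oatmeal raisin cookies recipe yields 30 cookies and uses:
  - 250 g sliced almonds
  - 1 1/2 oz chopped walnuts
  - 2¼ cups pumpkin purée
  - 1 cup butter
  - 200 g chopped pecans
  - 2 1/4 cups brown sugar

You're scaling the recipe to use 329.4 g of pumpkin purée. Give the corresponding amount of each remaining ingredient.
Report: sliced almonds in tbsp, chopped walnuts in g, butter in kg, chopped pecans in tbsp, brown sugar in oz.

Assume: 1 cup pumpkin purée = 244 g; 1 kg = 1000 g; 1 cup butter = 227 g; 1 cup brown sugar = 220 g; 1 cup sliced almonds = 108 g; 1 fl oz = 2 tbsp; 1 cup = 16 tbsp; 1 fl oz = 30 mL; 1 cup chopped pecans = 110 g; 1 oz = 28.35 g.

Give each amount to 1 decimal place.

sliced almonds: 22.2 tbsp; chopped walnuts: 25.5 g; butter: 0.1 kg; chopped pecans: 17.5 tbsp; brown sugar: 10.5 oz

The original recipe has 549 g of pumpkin purée, so the scaling factor is 329.4 ÷ 549 = 3/5 = 0.6.
sliced almonds: 250 g × 3/5 ÷ 108 g/cup × 16 tbsp/cup ≈ 22.2 tbsp
chopped walnuts: 1.5 oz × 3/5 × 28.35 g/oz ≈ 25.5 g
butter: 1 cup × 3/5 × 227 g/cup ÷ 1000 g/kg ≈ 0.1 kg
chopped pecans: 200 g × 3/5 ÷ 110 g/cup × 16 tbsp/cup ≈ 17.5 tbsp
brown sugar: 2.25 cup × 3/5 × 220 g/cup ÷ 28.35 g/oz ≈ 10.5 oz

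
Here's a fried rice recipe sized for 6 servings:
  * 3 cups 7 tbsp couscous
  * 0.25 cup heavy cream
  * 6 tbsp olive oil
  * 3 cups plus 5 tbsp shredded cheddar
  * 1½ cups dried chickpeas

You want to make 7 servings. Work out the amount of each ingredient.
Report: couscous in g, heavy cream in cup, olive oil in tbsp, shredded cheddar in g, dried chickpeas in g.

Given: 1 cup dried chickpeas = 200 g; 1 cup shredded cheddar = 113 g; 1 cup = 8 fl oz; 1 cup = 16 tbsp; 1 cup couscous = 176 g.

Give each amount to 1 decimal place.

couscous: 705.8 g; heavy cream: 0.3 cup; olive oil: 7.0 tbsp; shredded cheddar: 436.7 g; dried chickpeas: 350.0 g

Scaling factor: 7/6.
couscous: (3 cup + 7 tbsp = 3.4375 cup) × 7/6 × 176 g/cup ≈ 705.8 g
heavy cream: 0.25 cup × 7/6 ≈ 0.3 cup
olive oil: 6 tbsp × 7/6 = 7.0 tbsp
shredded cheddar: (3 cup + 5 tbsp = 3.3125 cup) × 7/6 × 113 g/cup ≈ 436.7 g
dried chickpeas: 1.5 cup × 7/6 × 200 g/cup = 350.0 g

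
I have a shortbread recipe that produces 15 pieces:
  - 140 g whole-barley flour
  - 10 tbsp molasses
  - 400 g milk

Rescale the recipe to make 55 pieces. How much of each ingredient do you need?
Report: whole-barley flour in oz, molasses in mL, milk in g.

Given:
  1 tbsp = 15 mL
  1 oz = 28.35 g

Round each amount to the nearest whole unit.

whole-barley flour: 18 oz; molasses: 550 mL; milk: 1467 g

Scaling factor: 55/15 = 11/3.
whole-barley flour: 140 g × 11/3 ÷ 28.35 g/oz ≈ 18 oz
molasses: 10 tbsp × 11/3 × 15 mL/tbsp = 550 mL
milk: 400 g × 11/3 ≈ 1467 g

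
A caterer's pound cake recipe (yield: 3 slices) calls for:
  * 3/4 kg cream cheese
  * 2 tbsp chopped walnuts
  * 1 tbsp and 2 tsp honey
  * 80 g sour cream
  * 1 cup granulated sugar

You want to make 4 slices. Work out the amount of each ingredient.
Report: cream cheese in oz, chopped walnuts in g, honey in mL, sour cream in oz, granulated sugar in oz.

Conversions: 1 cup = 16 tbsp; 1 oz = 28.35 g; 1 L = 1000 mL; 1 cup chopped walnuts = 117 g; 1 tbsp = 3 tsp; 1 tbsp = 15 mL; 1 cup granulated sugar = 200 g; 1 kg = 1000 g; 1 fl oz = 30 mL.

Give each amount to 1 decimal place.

cream cheese: 35.3 oz; chopped walnuts: 19.5 g; honey: 33.3 mL; sour cream: 3.8 oz; granulated sugar: 9.4 oz

Scaling factor: 4/3.
cream cheese: 0.75 kg × 4/3 × 1000 g/kg ÷ 28.35 g/oz ≈ 35.3 oz
chopped walnuts: 2 tbsp × 4/3 ÷ 16 tbsp/cup × 117 g/cup = 19.5 g
honey: (1 tbsp + 2 tsp = 5/3 tbsp) × 4/3 × 15 mL/tbsp ≈ 33.3 mL
sour cream: 80 g × 4/3 ÷ 28.35 g/oz ≈ 3.8 oz
granulated sugar: 1 cup × 4/3 × 200 g/cup ÷ 28.35 g/oz ≈ 9.4 oz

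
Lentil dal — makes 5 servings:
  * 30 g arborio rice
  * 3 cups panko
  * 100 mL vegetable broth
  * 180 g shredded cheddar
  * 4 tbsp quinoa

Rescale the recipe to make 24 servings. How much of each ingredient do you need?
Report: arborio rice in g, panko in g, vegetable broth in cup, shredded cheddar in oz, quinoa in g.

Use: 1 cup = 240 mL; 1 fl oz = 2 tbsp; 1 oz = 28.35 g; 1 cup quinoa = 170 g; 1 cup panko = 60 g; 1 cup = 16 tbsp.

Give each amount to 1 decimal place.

Scaling factor: 24/5 = 4.8.
arborio rice: 30 g × 24/5 = 144.0 g
panko: 3 cup × 24/5 × 60 g/cup = 864.0 g
vegetable broth: 100 mL × 24/5 ÷ 240 mL/cup = 2.0 cup
shredded cheddar: 180 g × 24/5 ÷ 28.35 g/oz ≈ 30.5 oz
quinoa: 4 tbsp × 24/5 ÷ 16 tbsp/cup × 170 g/cup = 204.0 g

arborio rice: 144.0 g; panko: 864.0 g; vegetable broth: 2.0 cup; shredded cheddar: 30.5 oz; quinoa: 204.0 g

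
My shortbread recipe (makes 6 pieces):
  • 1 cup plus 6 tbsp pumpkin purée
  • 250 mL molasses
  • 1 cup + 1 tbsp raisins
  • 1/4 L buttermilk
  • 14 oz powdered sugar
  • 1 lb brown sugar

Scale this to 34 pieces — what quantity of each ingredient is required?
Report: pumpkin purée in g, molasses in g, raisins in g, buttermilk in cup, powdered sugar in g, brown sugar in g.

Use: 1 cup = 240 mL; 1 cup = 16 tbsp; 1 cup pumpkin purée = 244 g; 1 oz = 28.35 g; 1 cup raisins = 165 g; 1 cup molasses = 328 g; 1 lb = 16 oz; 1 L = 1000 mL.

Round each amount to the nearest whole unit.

pumpkin purée: 1901 g; molasses: 1936 g; raisins: 993 g; buttermilk: 6 cup; powdered sugar: 2249 g; brown sugar: 2570 g

Scaling factor: 34/6 = 17/3.
pumpkin purée: (1 cup + 6 tbsp = 1.375 cup) × 17/3 × 244 g/cup ≈ 1901 g
molasses: 250 mL × 17/3 ÷ 240 mL/cup × 328 g/cup ≈ 1936 g
raisins: (1 cup + 1 tbsp = 1.0625 cup) × 17/3 × 165 g/cup ≈ 993 g
buttermilk: 0.25 L × 17/3 × 1000 mL/L ÷ 240 mL/cup ≈ 6 cup
powdered sugar: 14 oz × 17/3 × 28.35 g/oz ≈ 2249 g
brown sugar: 1 lb × 17/3 × 16 oz/lb × 28.35 g/oz ≈ 2570 g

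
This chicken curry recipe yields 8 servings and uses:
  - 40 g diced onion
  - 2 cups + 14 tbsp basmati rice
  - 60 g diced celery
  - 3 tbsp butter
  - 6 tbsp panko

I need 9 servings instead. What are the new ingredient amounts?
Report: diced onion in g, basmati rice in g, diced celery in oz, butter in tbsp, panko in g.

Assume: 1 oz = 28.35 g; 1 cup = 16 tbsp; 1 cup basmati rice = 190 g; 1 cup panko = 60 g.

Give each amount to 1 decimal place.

Scaling factor: 9/8 = 1.125.
diced onion: 40 g × 9/8 = 45.0 g
basmati rice: (2 cup + 14 tbsp = 2.875 cup) × 9/8 × 190 g/cup ≈ 614.5 g
diced celery: 60 g × 9/8 ÷ 28.35 g/oz ≈ 2.4 oz
butter: 3 tbsp × 9/8 ≈ 3.4 tbsp
panko: 6 tbsp × 9/8 ÷ 16 tbsp/cup × 60 g/cup ≈ 25.3 g

diced onion: 45.0 g; basmati rice: 614.5 g; diced celery: 2.4 oz; butter: 3.4 tbsp; panko: 25.3 g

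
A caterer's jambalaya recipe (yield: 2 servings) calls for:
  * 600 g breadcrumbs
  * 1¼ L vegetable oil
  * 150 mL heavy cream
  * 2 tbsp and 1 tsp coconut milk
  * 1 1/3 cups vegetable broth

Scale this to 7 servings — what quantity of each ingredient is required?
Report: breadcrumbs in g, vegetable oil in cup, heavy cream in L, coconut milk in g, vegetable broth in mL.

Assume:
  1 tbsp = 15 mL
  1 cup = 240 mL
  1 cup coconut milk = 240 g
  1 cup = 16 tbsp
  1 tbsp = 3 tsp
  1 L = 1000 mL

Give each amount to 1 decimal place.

breadcrumbs: 2100.0 g; vegetable oil: 18.2 cup; heavy cream: 0.5 L; coconut milk: 122.5 g; vegetable broth: 1120.0 mL

Scaling factor: 7/2 = 3.5.
breadcrumbs: 600 g × 7/2 = 2100.0 g
vegetable oil: 1.25 L × 7/2 × 1000 mL/L ÷ 240 mL/cup ≈ 18.2 cup
heavy cream: 150 mL × 7/2 ÷ 1000 mL/L ≈ 0.5 L
coconut milk: (2 tbsp + 1 tsp = 7/3 tbsp) × 7/2 ÷ 16 tbsp/cup × 240 g/cup = 122.5 g
vegetable broth: 4/3 cup × 7/2 × 240 mL/cup = 1120.0 mL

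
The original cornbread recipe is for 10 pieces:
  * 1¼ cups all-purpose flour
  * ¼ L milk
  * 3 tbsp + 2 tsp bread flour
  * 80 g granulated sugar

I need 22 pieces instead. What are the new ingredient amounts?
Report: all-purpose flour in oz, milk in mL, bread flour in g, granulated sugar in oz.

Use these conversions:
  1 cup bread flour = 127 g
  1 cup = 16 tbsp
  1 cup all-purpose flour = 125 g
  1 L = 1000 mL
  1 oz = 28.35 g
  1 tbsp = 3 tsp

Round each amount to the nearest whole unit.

all-purpose flour: 12 oz; milk: 550 mL; bread flour: 64 g; granulated sugar: 6 oz

Scaling factor: 22/10 = 11/5 = 2.2.
all-purpose flour: 1.25 cup × 11/5 × 125 g/cup ÷ 28.35 g/oz ≈ 12 oz
milk: 0.25 L × 11/5 × 1000 mL/L = 550 mL
bread flour: (3 tbsp + 2 tsp = 11/3 tbsp) × 11/5 ÷ 16 tbsp/cup × 127 g/cup ≈ 64 g
granulated sugar: 80 g × 11/5 ÷ 28.35 g/oz ≈ 6 oz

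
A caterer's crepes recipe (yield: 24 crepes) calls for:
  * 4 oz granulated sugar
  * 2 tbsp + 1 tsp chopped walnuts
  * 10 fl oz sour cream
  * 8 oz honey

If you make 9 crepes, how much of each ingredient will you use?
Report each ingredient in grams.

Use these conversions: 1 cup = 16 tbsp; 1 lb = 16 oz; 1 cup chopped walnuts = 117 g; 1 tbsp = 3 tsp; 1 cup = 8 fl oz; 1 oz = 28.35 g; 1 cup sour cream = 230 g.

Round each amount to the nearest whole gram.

granulated sugar: 43 g; chopped walnuts: 6 g; sour cream: 108 g; honey: 85 g

Scaling factor: 9/24 = 3/8 = 0.375.
granulated sugar: 4 oz × 3/8 × 28.35 g/oz ≈ 43 g
chopped walnuts: (2 tbsp + 1 tsp = 7/3 tbsp) × 3/8 ÷ 16 tbsp/cup × 117 g/cup ≈ 6 g
sour cream: 10 fl oz × 3/8 ÷ 8 fl oz/cup × 230 g/cup ≈ 108 g
honey: 8 oz × 3/8 × 28.35 g/oz ≈ 85 g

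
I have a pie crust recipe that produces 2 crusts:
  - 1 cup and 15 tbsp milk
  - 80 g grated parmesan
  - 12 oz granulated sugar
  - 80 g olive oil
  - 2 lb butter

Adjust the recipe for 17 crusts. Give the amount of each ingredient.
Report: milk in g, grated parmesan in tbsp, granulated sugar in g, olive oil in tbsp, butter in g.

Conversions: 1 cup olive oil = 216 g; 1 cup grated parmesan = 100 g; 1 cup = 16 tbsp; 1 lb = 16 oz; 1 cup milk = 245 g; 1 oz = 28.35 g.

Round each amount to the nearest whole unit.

Scaling factor: 17/2 = 8.5.
milk: (1 cup + 15 tbsp = 1.9375 cup) × 17/2 × 245 g/cup ≈ 4035 g
grated parmesan: 80 g × 17/2 ÷ 100 g/cup × 16 tbsp/cup ≈ 109 tbsp
granulated sugar: 12 oz × 17/2 × 28.35 g/oz ≈ 2892 g
olive oil: 80 g × 17/2 ÷ 216 g/cup × 16 tbsp/cup ≈ 50 tbsp
butter: 2 lb × 17/2 × 16 oz/lb × 28.35 g/oz ≈ 7711 g

milk: 4035 g; grated parmesan: 109 tbsp; granulated sugar: 2892 g; olive oil: 50 tbsp; butter: 7711 g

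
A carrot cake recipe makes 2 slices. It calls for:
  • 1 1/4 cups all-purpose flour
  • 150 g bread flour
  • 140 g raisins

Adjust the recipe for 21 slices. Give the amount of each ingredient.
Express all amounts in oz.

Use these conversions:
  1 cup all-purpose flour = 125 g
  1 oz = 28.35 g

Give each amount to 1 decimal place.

Scaling factor: 21/2 = 10.5.
all-purpose flour: 1.25 cup × 21/2 × 125 g/cup ÷ 28.35 g/oz ≈ 57.9 oz
bread flour: 150 g × 21/2 ÷ 28.35 g/oz ≈ 55.6 oz
raisins: 140 g × 21/2 ÷ 28.35 g/oz ≈ 51.9 oz

all-purpose flour: 57.9 oz; bread flour: 55.6 oz; raisins: 51.9 oz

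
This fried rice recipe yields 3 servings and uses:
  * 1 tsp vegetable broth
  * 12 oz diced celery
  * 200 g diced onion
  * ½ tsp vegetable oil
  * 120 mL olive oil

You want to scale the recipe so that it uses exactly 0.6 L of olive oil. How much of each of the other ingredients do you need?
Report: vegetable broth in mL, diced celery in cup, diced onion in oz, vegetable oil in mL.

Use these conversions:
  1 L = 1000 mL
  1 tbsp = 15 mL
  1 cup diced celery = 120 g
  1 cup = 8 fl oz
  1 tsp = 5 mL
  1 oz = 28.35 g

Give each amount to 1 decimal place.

The original recipe has 0.12 L of olive oil, so the scaling factor is 0.6 ÷ 0.12 = 5.
vegetable broth: 1 tsp × 5 × 5 mL/tsp = 25.0 mL
diced celery: 12 oz × 5 × 28.35 g/oz ÷ 120 g/cup ≈ 14.2 cup
diced onion: 200 g × 5 ÷ 28.35 g/oz ≈ 35.3 oz
vegetable oil: 0.5 tsp × 5 × 5 mL/tsp = 12.5 mL

vegetable broth: 25.0 mL; diced celery: 14.2 cup; diced onion: 35.3 oz; vegetable oil: 12.5 mL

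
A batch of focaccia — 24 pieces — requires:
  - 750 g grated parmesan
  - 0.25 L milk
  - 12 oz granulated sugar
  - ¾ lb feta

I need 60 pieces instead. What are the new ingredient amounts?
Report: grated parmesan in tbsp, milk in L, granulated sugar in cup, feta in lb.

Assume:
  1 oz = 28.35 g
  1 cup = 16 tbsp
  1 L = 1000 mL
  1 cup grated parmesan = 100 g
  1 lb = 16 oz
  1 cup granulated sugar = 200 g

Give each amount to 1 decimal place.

Scaling factor: 60/24 = 5/2 = 2.5.
grated parmesan: 750 g × 5/2 ÷ 100 g/cup × 16 tbsp/cup = 300.0 tbsp
milk: 0.25 L × 5/2 ≈ 0.6 L
granulated sugar: 12 oz × 5/2 × 28.35 g/oz ÷ 200 g/cup ≈ 4.3 cup
feta: 0.75 lb × 5/2 ≈ 1.9 lb

grated parmesan: 300.0 tbsp; milk: 0.6 L; granulated sugar: 4.3 cup; feta: 1.9 lb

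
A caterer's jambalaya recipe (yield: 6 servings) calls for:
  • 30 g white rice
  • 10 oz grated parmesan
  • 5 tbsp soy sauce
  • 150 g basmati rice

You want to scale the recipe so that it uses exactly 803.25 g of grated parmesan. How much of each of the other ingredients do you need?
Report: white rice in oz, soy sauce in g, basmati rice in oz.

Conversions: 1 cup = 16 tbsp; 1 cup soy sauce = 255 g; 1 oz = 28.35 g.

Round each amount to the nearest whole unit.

white rice: 3 oz; soy sauce: 226 g; basmati rice: 15 oz

The original recipe has 283.5 g of grated parmesan, so the scaling factor is 803.25 ÷ 283.5 = 17/6.
white rice: 30 g × 17/6 ÷ 28.35 g/oz ≈ 3 oz
soy sauce: 5 tbsp × 17/6 ÷ 16 tbsp/cup × 255 g/cup ≈ 226 g
basmati rice: 150 g × 17/6 ÷ 28.35 g/oz ≈ 15 oz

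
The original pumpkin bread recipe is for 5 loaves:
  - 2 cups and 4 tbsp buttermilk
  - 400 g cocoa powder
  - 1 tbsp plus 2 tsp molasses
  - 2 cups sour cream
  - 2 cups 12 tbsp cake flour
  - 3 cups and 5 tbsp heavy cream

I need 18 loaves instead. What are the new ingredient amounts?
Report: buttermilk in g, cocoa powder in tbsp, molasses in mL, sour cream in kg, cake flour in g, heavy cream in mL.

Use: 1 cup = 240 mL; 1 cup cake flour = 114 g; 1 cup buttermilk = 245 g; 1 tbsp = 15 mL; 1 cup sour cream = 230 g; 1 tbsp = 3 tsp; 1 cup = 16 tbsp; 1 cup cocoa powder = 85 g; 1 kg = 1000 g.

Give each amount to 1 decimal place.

Scaling factor: 18/5 = 3.6.
buttermilk: (2 cup + 4 tbsp = 2.25 cup) × 18/5 × 245 g/cup = 1984.5 g
cocoa powder: 400 g × 18/5 ÷ 85 g/cup × 16 tbsp/cup ≈ 271.1 tbsp
molasses: (1 tbsp + 2 tsp = 5/3 tbsp) × 18/5 × 15 mL/tbsp = 90.0 mL
sour cream: 2 cup × 18/5 × 230 g/cup ÷ 1000 g/kg ≈ 1.7 kg
cake flour: (2 cup + 12 tbsp = 2.75 cup) × 18/5 × 114 g/cup = 1128.6 g
heavy cream: (3 cup + 5 tbsp = 3.3125 cup) × 18/5 × 240 mL/cup = 2862.0 mL

buttermilk: 1984.5 g; cocoa powder: 271.1 tbsp; molasses: 90.0 mL; sour cream: 1.7 kg; cake flour: 1128.6 g; heavy cream: 2862.0 mL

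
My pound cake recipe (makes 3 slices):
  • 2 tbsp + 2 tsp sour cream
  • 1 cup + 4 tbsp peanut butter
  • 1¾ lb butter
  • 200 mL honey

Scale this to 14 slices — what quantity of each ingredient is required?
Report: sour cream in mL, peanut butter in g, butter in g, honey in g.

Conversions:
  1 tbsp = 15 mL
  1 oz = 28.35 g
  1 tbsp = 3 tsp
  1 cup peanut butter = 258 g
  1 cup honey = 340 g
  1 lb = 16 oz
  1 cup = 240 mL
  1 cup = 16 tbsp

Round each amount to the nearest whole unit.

sour cream: 187 mL; peanut butter: 1505 g; butter: 3704 g; honey: 1322 g

Scaling factor: 14/3.
sour cream: (2 tbsp + 2 tsp = 8/3 tbsp) × 14/3 × 15 mL/tbsp ≈ 187 mL
peanut butter: (1 cup + 4 tbsp = 1.25 cup) × 14/3 × 258 g/cup = 1505 g
butter: 1.75 lb × 14/3 × 16 oz/lb × 28.35 g/oz ≈ 3704 g
honey: 200 mL × 14/3 ÷ 240 mL/cup × 340 g/cup ≈ 1322 g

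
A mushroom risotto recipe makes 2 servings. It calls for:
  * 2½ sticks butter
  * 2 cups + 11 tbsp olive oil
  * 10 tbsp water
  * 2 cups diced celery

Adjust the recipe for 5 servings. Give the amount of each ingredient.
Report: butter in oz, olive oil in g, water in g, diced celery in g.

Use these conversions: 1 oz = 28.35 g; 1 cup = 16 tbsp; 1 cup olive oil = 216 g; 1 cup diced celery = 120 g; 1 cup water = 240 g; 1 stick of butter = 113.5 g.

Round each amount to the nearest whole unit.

butter: 25 oz; olive oil: 1451 g; water: 375 g; diced celery: 600 g

Scaling factor: 5/2 = 2.5.
butter: 2.5 stick × 5/2 × 113.5 g/stick ÷ 28.35 g/oz ≈ 25 oz
olive oil: (2 cup + 11 tbsp = 2.6875 cup) × 5/2 × 216 g/cup ≈ 1451 g
water: 10 tbsp × 5/2 ÷ 16 tbsp/cup × 240 g/cup = 375 g
diced celery: 2 cup × 5/2 × 120 g/cup = 600 g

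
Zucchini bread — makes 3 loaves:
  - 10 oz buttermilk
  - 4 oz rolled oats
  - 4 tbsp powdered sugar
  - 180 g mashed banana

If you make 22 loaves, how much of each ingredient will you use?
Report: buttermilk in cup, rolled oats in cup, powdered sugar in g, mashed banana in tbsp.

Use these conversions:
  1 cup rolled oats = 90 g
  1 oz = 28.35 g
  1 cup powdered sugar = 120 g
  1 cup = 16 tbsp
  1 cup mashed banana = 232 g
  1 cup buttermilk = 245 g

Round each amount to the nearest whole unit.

Scaling factor: 22/3.
buttermilk: 10 oz × 22/3 × 28.35 g/oz ÷ 245 g/cup ≈ 8 cup
rolled oats: 4 oz × 22/3 × 28.35 g/oz ÷ 90 g/cup ≈ 9 cup
powdered sugar: 4 tbsp × 22/3 ÷ 16 tbsp/cup × 120 g/cup = 220 g
mashed banana: 180 g × 22/3 ÷ 232 g/cup × 16 tbsp/cup ≈ 91 tbsp

buttermilk: 8 cup; rolled oats: 9 cup; powdered sugar: 220 g; mashed banana: 91 tbsp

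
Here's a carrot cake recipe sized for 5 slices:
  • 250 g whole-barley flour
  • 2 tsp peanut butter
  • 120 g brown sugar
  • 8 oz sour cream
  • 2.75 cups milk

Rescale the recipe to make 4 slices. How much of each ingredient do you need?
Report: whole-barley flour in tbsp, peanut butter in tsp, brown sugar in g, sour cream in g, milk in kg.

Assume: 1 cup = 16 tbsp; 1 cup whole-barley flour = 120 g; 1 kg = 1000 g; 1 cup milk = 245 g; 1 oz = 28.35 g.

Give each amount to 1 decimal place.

Scaling factor: 4/5 = 0.8.
whole-barley flour: 250 g × 4/5 ÷ 120 g/cup × 16 tbsp/cup ≈ 26.7 tbsp
peanut butter: 2 tsp × 4/5 = 1.6 tsp
brown sugar: 120 g × 4/5 = 96.0 g
sour cream: 8 oz × 4/5 × 28.35 g/oz ≈ 181.4 g
milk: 2.75 cup × 4/5 × 245 g/cup ÷ 1000 g/kg ≈ 0.5 kg

whole-barley flour: 26.7 tbsp; peanut butter: 1.6 tsp; brown sugar: 96.0 g; sour cream: 181.4 g; milk: 0.5 kg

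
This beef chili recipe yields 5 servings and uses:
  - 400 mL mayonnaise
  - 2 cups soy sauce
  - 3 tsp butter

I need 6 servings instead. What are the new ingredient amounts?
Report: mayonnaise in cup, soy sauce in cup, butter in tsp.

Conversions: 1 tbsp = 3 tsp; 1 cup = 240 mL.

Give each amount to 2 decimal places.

mayonnaise: 2.00 cup; soy sauce: 2.40 cup; butter: 3.60 tsp

Scaling factor: 6/5 = 1.2.
mayonnaise: 400 mL × 6/5 ÷ 240 mL/cup = 2.00 cup
soy sauce: 2 cup × 6/5 = 2.40 cup
butter: 3 tsp × 6/5 = 3.60 tsp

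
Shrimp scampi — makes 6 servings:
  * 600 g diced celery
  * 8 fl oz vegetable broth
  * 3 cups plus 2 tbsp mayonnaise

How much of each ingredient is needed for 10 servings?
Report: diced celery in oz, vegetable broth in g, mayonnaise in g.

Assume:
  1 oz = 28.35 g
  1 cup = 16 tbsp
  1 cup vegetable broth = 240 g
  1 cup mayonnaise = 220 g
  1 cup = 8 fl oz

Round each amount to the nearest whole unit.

Scaling factor: 10/6 = 5/3.
diced celery: 600 g × 5/3 ÷ 28.35 g/oz ≈ 35 oz
vegetable broth: 8 fl oz × 5/3 ÷ 8 fl oz/cup × 240 g/cup = 400 g
mayonnaise: (3 cup + 2 tbsp = 3.125 cup) × 5/3 × 220 g/cup ≈ 1146 g

diced celery: 35 oz; vegetable broth: 400 g; mayonnaise: 1146 g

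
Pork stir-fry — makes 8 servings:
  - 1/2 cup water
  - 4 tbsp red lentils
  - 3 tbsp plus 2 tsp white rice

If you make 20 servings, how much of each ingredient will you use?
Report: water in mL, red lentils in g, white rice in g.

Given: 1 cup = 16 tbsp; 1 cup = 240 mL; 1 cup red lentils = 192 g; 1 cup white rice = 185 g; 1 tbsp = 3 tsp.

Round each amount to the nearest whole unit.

Scaling factor: 20/8 = 5/2 = 2.5.
water: 0.5 cup × 5/2 × 240 mL/cup = 300 mL
red lentils: 4 tbsp × 5/2 ÷ 16 tbsp/cup × 192 g/cup = 120 g
white rice: (3 tbsp + 2 tsp = 11/3 tbsp) × 5/2 ÷ 16 tbsp/cup × 185 g/cup ≈ 106 g

water: 300 mL; red lentils: 120 g; white rice: 106 g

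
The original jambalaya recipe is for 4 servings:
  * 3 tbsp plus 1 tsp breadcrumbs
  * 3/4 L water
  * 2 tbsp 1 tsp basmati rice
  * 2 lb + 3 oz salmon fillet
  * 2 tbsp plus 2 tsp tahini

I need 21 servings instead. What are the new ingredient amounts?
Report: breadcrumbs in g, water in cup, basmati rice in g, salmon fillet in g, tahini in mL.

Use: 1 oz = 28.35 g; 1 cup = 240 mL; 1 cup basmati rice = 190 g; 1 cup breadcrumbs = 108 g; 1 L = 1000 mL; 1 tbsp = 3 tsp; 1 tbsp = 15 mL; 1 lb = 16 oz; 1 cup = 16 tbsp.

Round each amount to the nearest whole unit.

breadcrumbs: 118 g; water: 16 cup; basmati rice: 145 g; salmon fillet: 5209 g; tahini: 210 mL

Scaling factor: 21/4 = 5.25.
breadcrumbs: (3 tbsp + 1 tsp = 10/3 tbsp) × 21/4 ÷ 16 tbsp/cup × 108 g/cup ≈ 118 g
water: 0.75 L × 21/4 × 1000 mL/L ÷ 240 mL/cup ≈ 16 cup
basmati rice: (2 tbsp + 1 tsp = 7/3 tbsp) × 21/4 ÷ 16 tbsp/cup × 190 g/cup ≈ 145 g
salmon fillet: (2 lb + 3 oz = 2.1875 lb) × 21/4 × 16 oz/lb × 28.35 g/oz ≈ 5209 g
tahini: (2 tbsp + 2 tsp = 8/3 tbsp) × 21/4 × 15 mL/tbsp = 210 mL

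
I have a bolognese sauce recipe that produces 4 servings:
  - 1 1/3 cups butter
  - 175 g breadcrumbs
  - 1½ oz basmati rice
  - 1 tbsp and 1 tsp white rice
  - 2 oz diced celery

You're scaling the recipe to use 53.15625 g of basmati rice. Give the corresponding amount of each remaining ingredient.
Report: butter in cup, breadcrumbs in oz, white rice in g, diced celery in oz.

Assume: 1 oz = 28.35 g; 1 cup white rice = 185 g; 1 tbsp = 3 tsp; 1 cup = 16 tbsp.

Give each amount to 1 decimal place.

butter: 1.7 cup; breadcrumbs: 7.7 oz; white rice: 19.3 g; diced celery: 2.5 oz

The original recipe has 42.525 g of basmati rice, so the scaling factor is 53.15625 ÷ 42.525 = 5/4 = 1.25.
butter: 4/3 cup × 5/4 ≈ 1.7 cup
breadcrumbs: 175 g × 5/4 ÷ 28.35 g/oz ≈ 7.7 oz
white rice: (1 tbsp + 1 tsp = 4/3 tbsp) × 5/4 ÷ 16 tbsp/cup × 185 g/cup ≈ 19.3 g
diced celery: 2 oz × 5/4 = 2.5 oz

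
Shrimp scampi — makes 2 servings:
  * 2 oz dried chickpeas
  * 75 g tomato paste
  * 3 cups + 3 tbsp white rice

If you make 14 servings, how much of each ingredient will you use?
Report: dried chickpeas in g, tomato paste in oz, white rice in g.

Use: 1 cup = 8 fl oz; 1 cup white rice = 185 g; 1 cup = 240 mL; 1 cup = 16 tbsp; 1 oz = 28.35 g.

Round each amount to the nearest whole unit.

Scaling factor: 14/2 = 7.
dried chickpeas: 2 oz × 7 × 28.35 g/oz ≈ 397 g
tomato paste: 75 g × 7 ÷ 28.35 g/oz ≈ 19 oz
white rice: (3 cup + 3 tbsp = 3.1875 cup) × 7 × 185 g/cup ≈ 4128 g

dried chickpeas: 397 g; tomato paste: 19 oz; white rice: 4128 g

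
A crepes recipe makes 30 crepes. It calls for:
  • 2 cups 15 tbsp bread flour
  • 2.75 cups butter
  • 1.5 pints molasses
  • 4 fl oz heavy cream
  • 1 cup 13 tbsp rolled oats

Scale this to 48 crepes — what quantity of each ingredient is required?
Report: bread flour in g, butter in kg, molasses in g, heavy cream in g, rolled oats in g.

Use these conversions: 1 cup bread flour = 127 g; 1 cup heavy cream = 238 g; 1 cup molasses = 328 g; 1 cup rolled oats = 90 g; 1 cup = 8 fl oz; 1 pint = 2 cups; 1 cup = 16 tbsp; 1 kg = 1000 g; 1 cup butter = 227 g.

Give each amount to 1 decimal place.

bread flour: 596.9 g; butter: 1.0 kg; molasses: 1574.4 g; heavy cream: 190.4 g; rolled oats: 261.0 g

Scaling factor: 48/30 = 8/5 = 1.6.
bread flour: (2 cup + 15 tbsp = 2.9375 cup) × 8/5 × 127 g/cup = 596.9 g
butter: 2.75 cup × 8/5 × 227 g/cup ÷ 1000 g/kg ≈ 1.0 kg
molasses: 1.5 pint × 8/5 × 2 cup/pint × 328 g/cup = 1574.4 g
heavy cream: 4 fl oz × 8/5 ÷ 8 fl oz/cup × 238 g/cup = 190.4 g
rolled oats: (1 cup + 13 tbsp = 1.8125 cup) × 8/5 × 90 g/cup = 261.0 g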